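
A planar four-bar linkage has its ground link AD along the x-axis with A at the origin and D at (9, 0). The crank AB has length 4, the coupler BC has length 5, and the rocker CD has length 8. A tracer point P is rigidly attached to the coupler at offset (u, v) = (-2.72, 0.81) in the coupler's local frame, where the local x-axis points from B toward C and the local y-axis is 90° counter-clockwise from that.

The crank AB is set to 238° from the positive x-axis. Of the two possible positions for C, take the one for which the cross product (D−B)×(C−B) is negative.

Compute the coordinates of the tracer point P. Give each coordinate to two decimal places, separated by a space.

A=(0,0), D=(9.00,0)
B = A + 4.00·(cos238°, sin238°) = (-2.1197, -3.3922)
|BD| = 11.6256
circle(B,5.00) ∩ circle(D,8.00): a=4.1355, h=2.8103
  candidates: C₊=(1.0158,0.5025) cross=32.672; C₋=(2.6558,-4.8736) cross=-32.672
  mode - wants cross < 0 → take C=(2.6558,-4.8736) (cross=-32.672)
ex = (C−B)/|BC| = (0.9551,-0.2963); ey = (0.2963,0.9551)
P = B + -2.72·ex + 0.81·ey = (-4.4776,-1.8127)

-4.48 -1.81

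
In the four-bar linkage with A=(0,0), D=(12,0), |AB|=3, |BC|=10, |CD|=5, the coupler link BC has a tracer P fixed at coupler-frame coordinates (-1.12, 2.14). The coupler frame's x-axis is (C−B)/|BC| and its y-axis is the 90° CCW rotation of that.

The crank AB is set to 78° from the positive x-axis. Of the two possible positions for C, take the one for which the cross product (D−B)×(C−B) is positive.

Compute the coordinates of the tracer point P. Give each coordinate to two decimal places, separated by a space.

A=(0,0), D=(12.00,0)
B = A + 3.00·(cos78°, sin78°) = (0.6237, 2.9344)
|BD| = 11.7486
circle(B,10.00) ∩ circle(D,5.00): a=9.0662, h=4.2195
  candidates: C₊=(10.4565,4.7558) cross=49.574; C₋=(8.3487,-3.4158) cross=-49.574
  mode + wants cross > 0 → take C=(10.4565,4.7558) (cross=49.574)
ex = (C−B)/|BC| = (0.9833,0.1821); ey = (-0.1821,0.9833)
P = B + -1.12·ex + 2.14·ey = (-0.8673,4.8347)

-0.87 4.83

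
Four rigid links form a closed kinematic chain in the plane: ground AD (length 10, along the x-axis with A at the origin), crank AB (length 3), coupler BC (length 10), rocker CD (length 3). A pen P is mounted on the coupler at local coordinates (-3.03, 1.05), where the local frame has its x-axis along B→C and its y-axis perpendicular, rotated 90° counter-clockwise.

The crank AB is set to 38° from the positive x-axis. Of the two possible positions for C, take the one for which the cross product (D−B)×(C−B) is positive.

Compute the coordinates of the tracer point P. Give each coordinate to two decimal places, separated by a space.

A=(0,0), D=(10.00,0)
B = A + 3.00·(cos38°, sin38°) = (2.3640, 1.8470)
|BD| = 7.8562
circle(B,10.00) ∩ circle(D,3.00): a=9.7197, h=2.3510
  candidates: C₊=(12.3640,1.8470) cross=18.470; C₋=(11.2586,-2.7232) cross=-18.470
  mode + wants cross > 0 → take C=(12.3640,1.8470) (cross=18.470)
ex = (C−B)/|BC| = (1.0000,-0.0000); ey = (0.0000,1.0000)
P = B + -3.03·ex + 1.05·ey = (-0.6660,2.8970)

-0.67 2.90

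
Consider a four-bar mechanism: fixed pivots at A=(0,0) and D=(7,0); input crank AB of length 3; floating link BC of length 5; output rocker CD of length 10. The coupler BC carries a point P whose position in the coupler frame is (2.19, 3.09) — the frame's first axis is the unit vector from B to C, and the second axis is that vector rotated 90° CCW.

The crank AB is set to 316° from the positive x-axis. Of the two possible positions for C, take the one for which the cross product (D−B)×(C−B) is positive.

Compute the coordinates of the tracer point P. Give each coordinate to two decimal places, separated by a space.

A=(0,0), D=(7.00,0)
B = A + 3.00·(cos316°, sin316°) = (2.1580, -2.0840)
|BD| = 5.2714
circle(B,5.00) ∩ circle(D,10.00): a=-4.4781, h=2.2240
  candidates: C₊=(-2.8346,-1.8115) cross=11.724; C₋=(-1.0761,-5.8972) cross=-11.724
  mode + wants cross > 0 → take C=(-2.8346,-1.8115) (cross=11.724)
ex = (C−B)/|BC| = (-0.9985,0.0545); ey = (-0.0545,-0.9985)
P = B + 2.19·ex + 3.09·ey = (-0.1971,-5.0500)

-0.20 -5.05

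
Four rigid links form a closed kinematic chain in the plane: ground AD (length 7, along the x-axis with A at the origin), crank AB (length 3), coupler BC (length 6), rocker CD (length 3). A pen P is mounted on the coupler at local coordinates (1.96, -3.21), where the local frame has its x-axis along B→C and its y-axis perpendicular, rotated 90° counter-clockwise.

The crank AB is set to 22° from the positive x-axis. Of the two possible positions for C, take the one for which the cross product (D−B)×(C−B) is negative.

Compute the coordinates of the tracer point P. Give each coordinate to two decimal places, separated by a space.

2.00 -2.56

A=(0,0), D=(7.00,0)
B = A + 3.00·(cos22°, sin22°) = (2.7816, 1.1238)
|BD| = 4.3656
circle(B,6.00) ∩ circle(D,3.00): a=5.2752, h=2.8588
  candidates: C₊=(8.6149,2.5283) cross=12.480; C₋=(7.1430,-2.9966) cross=-12.480
  mode - wants cross < 0 → take C=(7.1430,-2.9966) (cross=-12.480)
ex = (C−B)/|BC| = (0.7269,-0.6867); ey = (0.6867,0.7269)
P = B + 1.96·ex + -3.21·ey = (2.0019,-2.5556)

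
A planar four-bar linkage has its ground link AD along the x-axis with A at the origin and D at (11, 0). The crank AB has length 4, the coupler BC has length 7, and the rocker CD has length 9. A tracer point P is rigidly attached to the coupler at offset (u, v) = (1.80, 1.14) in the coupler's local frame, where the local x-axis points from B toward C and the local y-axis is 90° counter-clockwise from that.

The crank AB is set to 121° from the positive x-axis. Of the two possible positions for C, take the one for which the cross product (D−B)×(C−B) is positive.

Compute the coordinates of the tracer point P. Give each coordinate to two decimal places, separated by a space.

A=(0,0), D=(11.00,0)
B = A + 4.00·(cos121°, sin121°) = (-2.0602, 3.4287)
|BD| = 13.5027
circle(B,7.00) ∩ circle(D,9.00): a=5.5664, h=4.2444
  candidates: C₊=(4.4016,6.1205) cross=57.311; C₋=(2.2461,-2.0901) cross=-57.311
  mode + wants cross > 0 → take C=(4.4016,6.1205) (cross=57.311)
ex = (C−B)/|BC| = (0.9231,0.3846); ey = (-0.3846,0.9231)
P = B + 1.80·ex + 1.14·ey = (-0.8370,5.1732)

-0.84 5.17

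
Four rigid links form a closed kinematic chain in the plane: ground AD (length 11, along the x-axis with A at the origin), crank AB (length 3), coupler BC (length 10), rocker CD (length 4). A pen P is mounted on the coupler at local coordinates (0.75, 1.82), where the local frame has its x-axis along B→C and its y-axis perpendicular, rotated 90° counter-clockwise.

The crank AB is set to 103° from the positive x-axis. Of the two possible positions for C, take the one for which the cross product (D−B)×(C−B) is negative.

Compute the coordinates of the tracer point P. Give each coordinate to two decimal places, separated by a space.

A=(0,0), D=(11.00,0)
B = A + 3.00·(cos103°, sin103°) = (-0.6749, 2.9231)
|BD| = 12.0352
circle(B,10.00) ∩ circle(D,4.00): a=9.5074, h=3.1000
  candidates: C₊=(9.3008,3.6211) cross=37.309; C₋=(7.7949,-2.3932) cross=-37.309
  mode - wants cross < 0 → take C=(7.7949,-2.3932) (cross=-37.309)
ex = (C−B)/|BC| = (0.8470,-0.5316); ey = (0.5316,0.8470)
P = B + 0.75·ex + 1.82·ey = (0.9279,4.0659)

0.93 4.07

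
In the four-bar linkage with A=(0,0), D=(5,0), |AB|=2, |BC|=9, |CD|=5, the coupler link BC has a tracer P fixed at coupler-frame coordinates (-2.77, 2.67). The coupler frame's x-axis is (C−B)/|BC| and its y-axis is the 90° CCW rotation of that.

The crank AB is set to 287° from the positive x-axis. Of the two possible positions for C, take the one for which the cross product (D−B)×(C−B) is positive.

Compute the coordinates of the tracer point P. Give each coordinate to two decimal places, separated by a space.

A=(0,0), D=(5.00,0)
B = A + 2.00·(cos287°, sin287°) = (0.5847, -1.9126)
|BD| = 4.8117
circle(B,9.00) ∩ circle(D,5.00): a=8.2250, h=3.6537
  candidates: C₊=(6.6797,4.7094) cross=17.581; C₋=(9.5844,-1.9959) cross=-17.581
  mode + wants cross > 0 → take C=(6.6797,4.7094) (cross=17.581)
ex = (C−B)/|BC| = (0.6772,0.7358); ey = (-0.7358,0.6772)
P = B + -2.77·ex + 2.67·ey = (-3.2557,-2.1425)

-3.26 -2.14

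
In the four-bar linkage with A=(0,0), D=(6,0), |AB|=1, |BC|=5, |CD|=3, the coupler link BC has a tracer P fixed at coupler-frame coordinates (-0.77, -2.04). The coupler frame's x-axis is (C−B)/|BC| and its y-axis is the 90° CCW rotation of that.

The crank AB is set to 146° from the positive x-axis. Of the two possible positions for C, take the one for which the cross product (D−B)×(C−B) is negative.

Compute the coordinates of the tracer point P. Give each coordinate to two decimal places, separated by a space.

A=(0,0), D=(6.00,0)
B = A + 1.00·(cos146°, sin146°) = (-0.8290, 0.5592)
|BD| = 6.8519
circle(B,5.00) ∩ circle(D,3.00): a=4.5935, h=1.9748
  candidates: C₊=(3.9103,2.1525) cross=13.531; C₋=(3.5880,-1.7839) cross=-13.531
  mode - wants cross < 0 → take C=(3.5880,-1.7839) (cross=-13.531)
ex = (C−B)/|BC| = (0.8834,-0.4686); ey = (0.4686,0.8834)
P = B + -0.77·ex + -2.04·ey = (-2.4652,-0.8821)

-2.47 -0.88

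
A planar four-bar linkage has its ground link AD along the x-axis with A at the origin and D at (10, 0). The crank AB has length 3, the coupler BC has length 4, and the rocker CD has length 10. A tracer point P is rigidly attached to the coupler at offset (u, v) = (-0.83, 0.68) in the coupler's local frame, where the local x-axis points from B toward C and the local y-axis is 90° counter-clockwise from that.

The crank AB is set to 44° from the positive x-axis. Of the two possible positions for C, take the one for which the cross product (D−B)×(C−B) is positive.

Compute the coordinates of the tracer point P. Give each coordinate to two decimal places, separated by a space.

A=(0,0), D=(10.00,0)
B = A + 3.00·(cos44°, sin44°) = (2.1580, 2.0840)
|BD| = 8.1142
circle(B,4.00) ∩ circle(D,10.00): a=-1.1191, h=3.8403
  candidates: C₊=(2.0628,6.0828) cross=31.161; C₋=(0.0902,-1.3401) cross=-31.161
  mode + wants cross > 0 → take C=(2.0628,6.0828) (cross=31.161)
ex = (C−B)/|BC| = (-0.0238,0.9997); ey = (-0.9997,-0.0238)
P = B + -0.83·ex + 0.68·ey = (1.4980,1.2380)

1.50 1.24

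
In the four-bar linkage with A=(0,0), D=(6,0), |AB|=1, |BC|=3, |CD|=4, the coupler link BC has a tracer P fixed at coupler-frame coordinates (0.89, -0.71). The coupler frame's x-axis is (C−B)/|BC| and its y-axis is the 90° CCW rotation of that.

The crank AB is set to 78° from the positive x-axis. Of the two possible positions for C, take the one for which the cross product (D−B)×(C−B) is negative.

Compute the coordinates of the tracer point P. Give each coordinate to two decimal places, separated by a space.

A=(0,0), D=(6.00,0)
B = A + 1.00·(cos78°, sin78°) = (0.2079, 0.9781)
|BD| = 5.8741
circle(B,3.00) ∩ circle(D,4.00): a=2.3412, h=1.8758
  candidates: C₊=(2.8288,2.4379) cross=11.019; C₋=(2.2041,-1.2613) cross=-11.019
  mode - wants cross < 0 → take C=(2.2041,-1.2613) (cross=-11.019)
ex = (C−B)/|BC| = (0.6654,-0.7465); ey = (0.7465,0.6654)
P = B + 0.89·ex + -0.71·ey = (0.2701,-0.1587)

0.27 -0.16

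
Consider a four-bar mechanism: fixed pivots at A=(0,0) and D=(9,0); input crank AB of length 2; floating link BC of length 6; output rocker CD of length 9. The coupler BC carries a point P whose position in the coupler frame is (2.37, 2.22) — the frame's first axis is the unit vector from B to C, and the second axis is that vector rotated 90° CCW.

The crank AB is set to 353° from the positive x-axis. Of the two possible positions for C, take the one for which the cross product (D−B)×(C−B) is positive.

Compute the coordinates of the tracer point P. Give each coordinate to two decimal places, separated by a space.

A=(0,0), D=(9.00,0)
B = A + 2.00·(cos353°, sin353°) = (1.9851, -0.2437)
|BD| = 7.0191
circle(B,6.00) ∩ circle(D,9.00): a=0.3040, h=5.9923
  candidates: C₊=(2.0809,5.7555) cross=42.061; C₋=(2.4970,-6.2219) cross=-42.061
  mode + wants cross > 0 → take C=(2.0809,5.7555) (cross=42.061)
ex = (C−B)/|BC| = (0.0160,0.9999); ey = (-0.9999,0.0160)
P = B + 2.37·ex + 2.22·ey = (-0.1968,2.1614)

-0.20 2.16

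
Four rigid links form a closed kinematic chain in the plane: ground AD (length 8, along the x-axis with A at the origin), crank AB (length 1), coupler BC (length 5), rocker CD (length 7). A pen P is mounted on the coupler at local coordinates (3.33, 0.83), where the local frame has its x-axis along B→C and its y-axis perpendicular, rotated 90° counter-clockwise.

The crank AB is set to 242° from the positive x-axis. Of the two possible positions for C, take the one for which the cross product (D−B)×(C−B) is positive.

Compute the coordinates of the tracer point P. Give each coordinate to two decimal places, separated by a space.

0.41 2.44

A=(0,0), D=(8.00,0)
B = A + 1.00·(cos242°, sin242°) = (-0.4695, -0.8829)
|BD| = 8.5154
circle(B,5.00) ∩ circle(D,7.00): a=2.8485, h=4.1093
  candidates: C₊=(1.9376,3.4995) cross=34.992; C₋=(2.7897,-4.6747) cross=-34.992
  mode + wants cross > 0 → take C=(1.9376,3.4995) (cross=34.992)
ex = (C−B)/|BC| = (0.4814,0.8765); ey = (-0.8765,0.4814)
P = B + 3.33·ex + 0.83·ey = (0.4061,2.4354)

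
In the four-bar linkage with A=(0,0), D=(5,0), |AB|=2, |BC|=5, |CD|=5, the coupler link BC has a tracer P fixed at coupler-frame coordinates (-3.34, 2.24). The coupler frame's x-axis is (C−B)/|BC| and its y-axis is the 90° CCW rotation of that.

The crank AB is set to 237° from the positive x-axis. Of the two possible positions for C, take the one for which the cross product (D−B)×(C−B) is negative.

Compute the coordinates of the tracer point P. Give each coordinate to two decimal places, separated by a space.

A=(0,0), D=(5.00,0)
B = A + 2.00·(cos237°, sin237°) = (-1.0893, -1.6773)
|BD| = 6.3161
circle(B,5.00) ∩ circle(D,5.00): a=3.1580, h=3.8764
  candidates: C₊=(0.9259,2.8986) cross=24.484; C₋=(2.9848,-4.5759) cross=-24.484
  mode - wants cross < 0 → take C=(2.9848,-4.5759) (cross=-24.484)
ex = (C−B)/|BC| = (0.8148,-0.5797); ey = (0.5797,0.8148)
P = B + -3.34·ex + 2.24·ey = (-2.5122,2.0841)

-2.51 2.08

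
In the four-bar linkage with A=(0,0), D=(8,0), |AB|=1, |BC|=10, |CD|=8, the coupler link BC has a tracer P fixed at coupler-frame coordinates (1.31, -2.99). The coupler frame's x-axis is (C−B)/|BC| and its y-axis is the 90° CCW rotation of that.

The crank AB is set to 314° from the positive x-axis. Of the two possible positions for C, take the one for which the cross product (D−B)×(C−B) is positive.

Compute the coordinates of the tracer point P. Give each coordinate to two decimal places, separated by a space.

A=(0,0), D=(8.00,0)
B = A + 1.00·(cos314°, sin314°) = (0.6947, -0.7193)
|BD| = 7.3407
circle(B,10.00) ∩ circle(D,8.00): a=6.1224, h=7.9067
  candidates: C₊=(6.0128,7.7493) cross=58.040; C₋=(7.5624,-7.9880) cross=-58.040
  mode + wants cross > 0 → take C=(6.0128,7.7493) (cross=58.040)
ex = (C−B)/|BC| = (0.5318,0.8469); ey = (-0.8469,0.5318)
P = B + 1.31·ex + -2.99·ey = (3.9234,-1.2001)

3.92 -1.20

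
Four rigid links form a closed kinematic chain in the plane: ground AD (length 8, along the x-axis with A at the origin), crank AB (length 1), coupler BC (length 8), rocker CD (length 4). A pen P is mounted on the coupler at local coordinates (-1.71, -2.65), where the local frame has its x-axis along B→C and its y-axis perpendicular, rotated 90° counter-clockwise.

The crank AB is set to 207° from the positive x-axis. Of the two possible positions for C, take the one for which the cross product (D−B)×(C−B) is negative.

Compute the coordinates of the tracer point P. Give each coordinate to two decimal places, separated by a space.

A=(0,0), D=(8.00,0)
B = A + 1.00·(cos207°, sin207°) = (-0.8910, -0.4540)
|BD| = 8.9026
circle(B,8.00) ∩ circle(D,4.00): a=7.1471, h=3.5942
  candidates: C₊=(6.0635,3.5000) cross=31.998; C₋=(6.4301,-3.6791) cross=-31.998
  mode - wants cross < 0 → take C=(6.4301,-3.6791) (cross=-31.998)
ex = (C−B)/|BC| = (0.9151,-0.4031); ey = (0.4031,0.9151)
P = B + -1.71·ex + -2.65·ey = (-3.5242,-2.1898)

-3.52 -2.19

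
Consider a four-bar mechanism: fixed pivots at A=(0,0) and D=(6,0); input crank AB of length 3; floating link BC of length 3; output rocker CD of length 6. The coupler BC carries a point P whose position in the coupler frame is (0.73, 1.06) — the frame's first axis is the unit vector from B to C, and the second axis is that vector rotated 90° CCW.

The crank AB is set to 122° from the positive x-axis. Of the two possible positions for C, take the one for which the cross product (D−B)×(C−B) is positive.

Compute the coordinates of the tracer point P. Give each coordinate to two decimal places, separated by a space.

-1.29 3.80

A=(0,0), D=(6.00,0)
B = A + 3.00·(cos122°, sin122°) = (-1.5898, 2.5441)
|BD| = 8.0048
circle(B,3.00) ∩ circle(D,6.00): a=2.3159, h=1.9070
  candidates: C₊=(1.2122,3.6162) cross=15.265; C₋=(0.0000,0.0000) cross=-15.265
  mode + wants cross > 0 → take C=(1.2122,3.6162) (cross=15.265)
ex = (C−B)/|BC| = (0.9340,0.3573); ey = (-0.3573,0.9340)
P = B + 0.73·ex + 1.06·ey = (-1.2867,3.7950)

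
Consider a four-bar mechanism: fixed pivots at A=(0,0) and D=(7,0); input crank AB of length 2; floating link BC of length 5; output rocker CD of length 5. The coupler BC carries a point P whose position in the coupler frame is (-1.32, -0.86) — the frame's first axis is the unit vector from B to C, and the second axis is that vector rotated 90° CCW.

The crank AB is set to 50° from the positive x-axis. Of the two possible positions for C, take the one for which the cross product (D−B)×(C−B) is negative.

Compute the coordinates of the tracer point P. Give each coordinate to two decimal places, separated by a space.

0.01 2.45

A=(0,0), D=(7.00,0)
B = A + 2.00·(cos50°, sin50°) = (1.2856, 1.5321)
|BD| = 5.9162
circle(B,5.00) ∩ circle(D,5.00): a=2.9581, h=4.0311
  candidates: C₊=(5.1867,4.6596) cross=23.849; C₋=(3.0989,-3.1275) cross=-23.849
  mode - wants cross < 0 → take C=(3.0989,-3.1275) (cross=-23.849)
ex = (C−B)/|BC| = (0.3627,-0.9319); ey = (0.9319,0.3627)
P = B + -1.32·ex + -0.86·ey = (0.0054,2.4503)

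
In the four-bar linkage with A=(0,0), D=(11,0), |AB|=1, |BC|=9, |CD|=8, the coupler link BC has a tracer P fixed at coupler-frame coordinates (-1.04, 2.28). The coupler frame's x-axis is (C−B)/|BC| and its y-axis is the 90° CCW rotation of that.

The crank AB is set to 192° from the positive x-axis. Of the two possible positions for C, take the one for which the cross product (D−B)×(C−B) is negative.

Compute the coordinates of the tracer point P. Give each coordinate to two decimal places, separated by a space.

-0.27 2.20

A=(0,0), D=(11.00,0)
B = A + 1.00·(cos192°, sin192°) = (-0.9781, -0.2079)
|BD| = 11.9800
circle(B,9.00) ∩ circle(D,8.00): a=6.6995, h=6.0097
  candidates: C₊=(5.6160,5.9172) cross=71.996; C₋=(5.8246,-6.1005) cross=-71.996
  mode - wants cross < 0 → take C=(5.8246,-6.1005) (cross=-71.996)
ex = (C−B)/|BC| = (0.7559,-0.6547); ey = (0.6547,0.7559)
P = B + -1.04·ex + 2.28·ey = (-0.2715,2.1964)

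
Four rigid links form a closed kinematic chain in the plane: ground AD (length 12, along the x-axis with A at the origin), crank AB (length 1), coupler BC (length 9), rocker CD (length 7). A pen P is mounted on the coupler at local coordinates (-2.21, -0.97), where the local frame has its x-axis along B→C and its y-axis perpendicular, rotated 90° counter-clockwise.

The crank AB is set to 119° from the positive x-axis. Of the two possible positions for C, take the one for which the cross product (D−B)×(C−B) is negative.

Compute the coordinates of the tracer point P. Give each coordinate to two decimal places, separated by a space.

A=(0,0), D=(12.00,0)
B = A + 1.00·(cos119°, sin119°) = (-0.4848, 0.8746)
|BD| = 12.5154
circle(B,9.00) ∩ circle(D,7.00): a=7.5361, h=4.9200
  candidates: C₊=(7.3767,5.2560) cross=61.576; C₋=(6.6891,-4.5600) cross=-61.576
  mode - wants cross < 0 → take C=(6.6891,-4.5600) (cross=-61.576)
ex = (C−B)/|BC| = (0.7971,-0.6039); ey = (0.6039,0.7971)
P = B + -2.21·ex + -0.97·ey = (-2.8321,1.4359)

-2.83 1.44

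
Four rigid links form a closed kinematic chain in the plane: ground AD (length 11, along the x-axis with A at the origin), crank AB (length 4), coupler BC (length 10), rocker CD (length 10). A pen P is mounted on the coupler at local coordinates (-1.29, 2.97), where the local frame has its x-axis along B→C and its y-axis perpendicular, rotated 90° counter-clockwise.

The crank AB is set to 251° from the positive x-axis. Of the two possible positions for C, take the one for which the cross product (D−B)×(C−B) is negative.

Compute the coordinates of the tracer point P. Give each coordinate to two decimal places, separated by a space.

A=(0,0), D=(11.00,0)
B = A + 4.00·(cos251°, sin251°) = (-1.3023, -3.7821)
|BD| = 12.8705
circle(B,10.00) ∩ circle(D,10.00): a=6.4353, h=7.6542
  candidates: C₊=(2.5996,5.4253) cross=98.514; C₋=(7.0981,-9.2073) cross=-98.514
  mode - wants cross < 0 → take C=(7.0981,-9.2073) (cross=-98.514)
ex = (C−B)/|BC| = (0.8400,-0.5425); ey = (0.5425,0.8400)
P = B + -1.29·ex + 2.97·ey = (-0.7746,-0.5873)

-0.77 -0.59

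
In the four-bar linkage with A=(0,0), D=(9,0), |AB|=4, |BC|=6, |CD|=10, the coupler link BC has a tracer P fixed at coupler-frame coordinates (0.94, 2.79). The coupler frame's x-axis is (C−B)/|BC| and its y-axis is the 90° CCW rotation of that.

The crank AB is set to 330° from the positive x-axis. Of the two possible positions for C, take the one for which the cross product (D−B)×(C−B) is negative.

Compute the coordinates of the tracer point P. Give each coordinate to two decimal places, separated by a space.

A=(0,0), D=(9.00,0)
B = A + 4.00·(cos330°, sin330°) = (3.4641, -2.0000)
|BD| = 5.8861
circle(B,6.00) ∩ circle(D,10.00): a=-2.4935, h=5.4573
  candidates: C₊=(-0.7353,2.2854) cross=32.122; C₋=(2.9733,-7.9799) cross=-32.122
  mode - wants cross < 0 → take C=(2.9733,-7.9799) (cross=-32.122)
ex = (C−B)/|BC| = (-0.0818,-0.9966); ey = (0.9966,-0.0818)
P = B + 0.94·ex + 2.79·ey = (6.1679,-3.1651)

6.17 -3.17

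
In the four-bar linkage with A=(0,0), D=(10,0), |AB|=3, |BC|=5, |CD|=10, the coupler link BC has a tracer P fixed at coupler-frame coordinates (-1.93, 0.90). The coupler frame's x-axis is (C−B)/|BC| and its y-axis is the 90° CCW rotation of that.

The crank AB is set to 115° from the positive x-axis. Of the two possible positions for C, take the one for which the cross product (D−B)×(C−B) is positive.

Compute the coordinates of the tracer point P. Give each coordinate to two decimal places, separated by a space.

-3.26 1.97

A=(0,0), D=(10.00,0)
B = A + 3.00·(cos115°, sin115°) = (-1.2679, 2.7189)
|BD| = 11.5913
circle(B,5.00) ∩ circle(D,10.00): a=2.5604, h=4.2947
  candidates: C₊=(2.2285,6.2932) cross=49.781; C₋=(0.2137,-2.0565) cross=-49.781
  mode + wants cross > 0 → take C=(2.2285,6.2932) (cross=49.781)
ex = (C−B)/|BC| = (0.6993,0.7149); ey = (-0.7149,0.6993)
P = B + -1.93·ex + 0.90·ey = (-3.2608,1.9686)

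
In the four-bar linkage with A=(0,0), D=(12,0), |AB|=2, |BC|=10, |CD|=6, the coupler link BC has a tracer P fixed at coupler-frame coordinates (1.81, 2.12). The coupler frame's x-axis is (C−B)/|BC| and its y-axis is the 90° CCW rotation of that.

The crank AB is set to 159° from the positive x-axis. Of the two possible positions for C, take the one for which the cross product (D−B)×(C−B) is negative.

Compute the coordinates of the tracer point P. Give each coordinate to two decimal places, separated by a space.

0.68 1.86

A=(0,0), D=(12.00,0)
B = A + 2.00·(cos159°, sin159°) = (-1.8672, 0.7167)
|BD| = 13.8857
circle(B,10.00) ∩ circle(D,6.00): a=9.2474, h=3.8061
  candidates: C₊=(7.5643,4.0404) cross=52.850; C₋=(7.1714,-3.5616) cross=-52.850
  mode - wants cross < 0 → take C=(7.1714,-3.5616) (cross=-52.850)
ex = (C−B)/|BC| = (0.9039,-0.4278); ey = (0.4278,0.9039)
P = B + 1.81·ex + 2.12·ey = (0.6758,1.8585)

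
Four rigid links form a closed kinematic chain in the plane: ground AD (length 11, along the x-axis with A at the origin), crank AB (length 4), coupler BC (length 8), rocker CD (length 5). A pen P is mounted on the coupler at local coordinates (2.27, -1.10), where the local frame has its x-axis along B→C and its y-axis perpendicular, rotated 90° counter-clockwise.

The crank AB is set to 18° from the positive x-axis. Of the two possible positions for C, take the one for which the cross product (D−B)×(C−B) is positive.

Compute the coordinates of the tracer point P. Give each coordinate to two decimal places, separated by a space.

6.32 1.33

A=(0,0), D=(11.00,0)
B = A + 4.00·(cos18°, sin18°) = (3.8042, 1.2361)
|BD| = 7.3012
circle(B,8.00) ∩ circle(D,5.00): a=6.3214, h=4.9031
  candidates: C₊=(10.8644,4.9982) cross=35.798; C₋=(9.2043,-4.6664) cross=-35.798
  mode + wants cross > 0 → take C=(10.8644,4.9982) (cross=35.798)
ex = (C−B)/|BC| = (0.8825,0.4703); ey = (-0.4703,0.8825)
P = B + 2.27·ex + -1.10·ey = (6.3249,1.3328)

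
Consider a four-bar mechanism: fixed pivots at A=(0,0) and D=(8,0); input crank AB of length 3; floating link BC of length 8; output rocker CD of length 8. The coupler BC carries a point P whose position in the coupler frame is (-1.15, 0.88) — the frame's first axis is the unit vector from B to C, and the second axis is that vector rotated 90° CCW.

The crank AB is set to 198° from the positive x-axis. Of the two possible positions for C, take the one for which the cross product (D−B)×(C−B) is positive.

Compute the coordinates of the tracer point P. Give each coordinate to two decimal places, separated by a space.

-4.25 -1.29

A=(0,0), D=(8.00,0)
B = A + 3.00·(cos198°, sin198°) = (-2.8532, -0.9271)
|BD| = 10.8927
circle(B,8.00) ∩ circle(D,8.00): a=5.4463, h=5.8598
  candidates: C₊=(2.0747,5.3750) cross=63.829; C₋=(3.0721,-6.3021) cross=-63.829
  mode + wants cross > 0 → take C=(2.0747,5.3750) (cross=63.829)
ex = (C−B)/|BC| = (0.6160,0.7878); ey = (-0.7878,0.6160)
P = B + -1.15·ex + 0.88·ey = (-4.2548,-1.2909)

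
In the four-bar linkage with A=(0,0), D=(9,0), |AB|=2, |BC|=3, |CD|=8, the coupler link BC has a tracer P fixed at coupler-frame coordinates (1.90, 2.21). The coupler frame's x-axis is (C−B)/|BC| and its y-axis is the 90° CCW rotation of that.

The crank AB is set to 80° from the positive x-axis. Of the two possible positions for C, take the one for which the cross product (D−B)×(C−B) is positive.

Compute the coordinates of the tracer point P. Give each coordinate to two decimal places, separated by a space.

A=(0,0), D=(9.00,0)
B = A + 2.00·(cos80°, sin80°) = (0.3473, 1.9696)
|BD| = 8.8740
circle(B,3.00) ∩ circle(D,8.00): a=1.3381, h=2.6851
  candidates: C₊=(2.2480,4.2907) cross=23.827; C₋=(1.0561,-0.9455) cross=-23.827
  mode + wants cross > 0 → take C=(2.2480,4.2907) (cross=23.827)
ex = (C−B)/|BC| = (0.6336,0.7737); ey = (-0.7737,0.6336)
P = B + 1.90·ex + 2.21·ey = (-0.1588,4.8398)

-0.16 4.84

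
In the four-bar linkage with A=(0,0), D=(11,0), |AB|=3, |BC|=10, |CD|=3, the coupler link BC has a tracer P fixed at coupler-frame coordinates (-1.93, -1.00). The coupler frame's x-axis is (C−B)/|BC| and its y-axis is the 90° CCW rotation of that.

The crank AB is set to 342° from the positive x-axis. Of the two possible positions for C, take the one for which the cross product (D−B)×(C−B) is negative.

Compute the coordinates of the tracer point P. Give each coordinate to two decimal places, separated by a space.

0.79 -1.62

A=(0,0), D=(11.00,0)
B = A + 3.00·(cos342°, sin342°) = (2.8532, -0.9271)
|BD| = 8.1994
circle(B,10.00) ∩ circle(D,3.00): a=9.6489, h=2.6266
  candidates: C₊=(12.1432,2.7736) cross=21.537; C₋=(12.7372,-2.4459) cross=-21.537
  mode - wants cross < 0 → take C=(12.7372,-2.4459) (cross=-21.537)
ex = (C−B)/|BC| = (0.9884,-0.1519); ey = (0.1519,0.9884)
P = B + -1.93·ex + -1.00·ey = (0.7937,-1.6223)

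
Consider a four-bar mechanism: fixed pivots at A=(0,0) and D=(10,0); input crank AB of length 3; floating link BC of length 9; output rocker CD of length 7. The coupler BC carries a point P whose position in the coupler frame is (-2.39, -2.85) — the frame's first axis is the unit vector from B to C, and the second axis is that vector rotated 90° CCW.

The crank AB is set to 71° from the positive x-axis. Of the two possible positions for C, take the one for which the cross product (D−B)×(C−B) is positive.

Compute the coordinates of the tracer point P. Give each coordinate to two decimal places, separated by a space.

0.14 -0.79

A=(0,0), D=(10.00,0)
B = A + 3.00·(cos71°, sin71°) = (0.9767, 2.8366)
|BD| = 9.4586
circle(B,9.00) ∩ circle(D,7.00): a=6.4209, h=6.3065
  candidates: C₊=(8.9933,6.9272) cross=59.651; C₋=(5.2108,-5.1053) cross=-59.651
  mode + wants cross > 0 → take C=(8.9933,6.9272) (cross=59.651)
ex = (C−B)/|BC| = (0.8907,0.4545); ey = (-0.4545,0.8907)
P = B + -2.39·ex + -2.85·ey = (0.1432,-0.7883)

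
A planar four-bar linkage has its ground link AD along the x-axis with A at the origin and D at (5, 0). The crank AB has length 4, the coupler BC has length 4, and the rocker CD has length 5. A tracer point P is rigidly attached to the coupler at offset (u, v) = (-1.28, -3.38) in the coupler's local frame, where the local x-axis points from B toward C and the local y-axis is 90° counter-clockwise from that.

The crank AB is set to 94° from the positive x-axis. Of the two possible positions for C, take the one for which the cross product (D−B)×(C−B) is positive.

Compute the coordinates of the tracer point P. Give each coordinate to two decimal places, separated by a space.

A=(0,0), D=(5.00,0)
B = A + 4.00·(cos94°, sin94°) = (-0.2790, 3.9903)
|BD| = 6.6174
circle(B,4.00) ∩ circle(D,5.00): a=2.6287, h=3.0150
  candidates: C₊=(3.6360,4.8104) cross=19.951; C₋=(0.0000,0.0000) cross=-19.951
  mode + wants cross > 0 → take C=(3.6360,4.8104) (cross=19.951)
ex = (C−B)/|BC| = (0.9788,0.2050); ey = (-0.2050,0.9788)
P = B + -1.28·ex + -3.38·ey = (-0.8389,0.4196)

-0.84 0.42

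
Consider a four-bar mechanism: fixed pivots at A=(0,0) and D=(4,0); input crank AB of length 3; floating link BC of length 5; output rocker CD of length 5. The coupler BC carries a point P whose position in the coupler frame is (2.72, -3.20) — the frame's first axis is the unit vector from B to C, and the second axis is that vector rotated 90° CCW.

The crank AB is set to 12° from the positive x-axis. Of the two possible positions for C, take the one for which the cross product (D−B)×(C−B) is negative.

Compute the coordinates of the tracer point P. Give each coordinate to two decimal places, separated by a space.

-1.08 -0.61

A=(0,0), D=(4.00,0)
B = A + 3.00·(cos12°, sin12°) = (2.9344, 0.6237)
|BD| = 1.2347
circle(B,5.00) ∩ circle(D,5.00): a=0.6173, h=4.9617
  candidates: C₊=(5.9738,4.5939) cross=6.126; C₋=(0.9607,-3.9702) cross=-6.126
  mode - wants cross < 0 → take C=(0.9607,-3.9702) (cross=-6.126)
ex = (C−B)/|BC| = (-0.3948,-0.9188); ey = (0.9188,-0.3948)
P = B + 2.72·ex + -3.20·ey = (-1.0794,-0.6121)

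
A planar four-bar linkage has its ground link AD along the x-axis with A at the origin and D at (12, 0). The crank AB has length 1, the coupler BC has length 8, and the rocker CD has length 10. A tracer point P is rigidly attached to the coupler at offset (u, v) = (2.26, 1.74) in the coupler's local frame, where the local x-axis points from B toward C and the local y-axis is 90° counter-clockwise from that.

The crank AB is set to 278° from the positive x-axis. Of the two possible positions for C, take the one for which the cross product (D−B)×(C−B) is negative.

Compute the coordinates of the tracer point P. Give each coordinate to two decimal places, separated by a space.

A=(0,0), D=(12.00,0)
B = A + 1.00·(cos278°, sin278°) = (0.1392, -0.9903)
|BD| = 11.9021
circle(B,8.00) ∩ circle(D,10.00): a=4.4387, h=6.6557
  candidates: C₊=(4.0087,6.0116) cross=79.216; C₋=(5.1163,-7.2536) cross=-79.216
  mode - wants cross < 0 → take C=(5.1163,-7.2536) (cross=-79.216)
ex = (C−B)/|BC| = (0.6221,-0.7829); ey = (0.7829,0.6221)
P = B + 2.26·ex + 1.74·ey = (2.9075,-1.6771)

2.91 -1.68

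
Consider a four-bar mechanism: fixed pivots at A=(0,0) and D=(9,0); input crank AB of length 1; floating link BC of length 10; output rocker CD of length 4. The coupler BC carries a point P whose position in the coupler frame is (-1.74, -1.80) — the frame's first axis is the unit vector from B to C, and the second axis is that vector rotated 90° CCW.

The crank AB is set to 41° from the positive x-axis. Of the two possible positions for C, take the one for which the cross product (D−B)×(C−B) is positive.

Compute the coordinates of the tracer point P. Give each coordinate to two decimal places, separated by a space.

-0.33 -1.60

A=(0,0), D=(9.00,0)
B = A + 1.00·(cos41°, sin41°) = (0.7547, 0.6561)
|BD| = 8.2713
circle(B,10.00) ∩ circle(D,4.00): a=9.2134, h=3.8875
  candidates: C₊=(10.2475,3.8005) cross=32.155; C₋=(9.6308,-3.9500) cross=-32.155
  mode + wants cross > 0 → take C=(10.2475,3.8005) (cross=32.155)
ex = (C−B)/|BC| = (0.9493,0.3144); ey = (-0.3144,0.9493)
P = B + -1.74·ex + -1.80·ey = (-0.3310,-1.5998)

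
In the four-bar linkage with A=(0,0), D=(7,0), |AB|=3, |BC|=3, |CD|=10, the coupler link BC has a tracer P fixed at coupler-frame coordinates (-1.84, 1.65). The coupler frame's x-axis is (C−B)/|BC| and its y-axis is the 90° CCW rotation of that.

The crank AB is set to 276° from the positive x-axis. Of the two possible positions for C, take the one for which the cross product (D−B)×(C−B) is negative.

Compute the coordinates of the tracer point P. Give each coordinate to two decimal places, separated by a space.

A=(0,0), D=(7.00,0)
B = A + 3.00·(cos276°, sin276°) = (0.3136, -2.9836)
|BD| = 7.3219
circle(B,3.00) ∩ circle(D,10.00): a=-2.5533, h=1.5750
  candidates: C₊=(-2.6599,-2.5857) cross=11.532; C₋=(-1.3764,-5.4623) cross=-11.532
  mode - wants cross < 0 → take C=(-1.3764,-5.4623) (cross=-11.532)
ex = (C−B)/|BC| = (-0.5633,-0.8262); ey = (0.8262,-0.5633)
P = B + -1.84·ex + 1.65·ey = (2.7134,-2.3927)

2.71 -2.39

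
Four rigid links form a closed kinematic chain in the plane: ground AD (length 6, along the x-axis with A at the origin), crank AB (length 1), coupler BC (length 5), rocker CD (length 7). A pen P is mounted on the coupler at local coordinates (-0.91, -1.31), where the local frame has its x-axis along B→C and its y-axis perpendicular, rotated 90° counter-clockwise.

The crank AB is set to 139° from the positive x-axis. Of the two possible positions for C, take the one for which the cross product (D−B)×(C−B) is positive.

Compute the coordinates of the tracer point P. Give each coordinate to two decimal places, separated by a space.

0.06 -0.72

A=(0,0), D=(6.00,0)
B = A + 1.00·(cos139°, sin139°) = (-0.7547, 0.6561)
|BD| = 6.7865
circle(B,5.00) ∩ circle(D,7.00): a=1.6250, h=4.7286
  candidates: C₊=(1.3198,5.2054) cross=32.090; C₋=(0.4056,-4.2074) cross=-32.090
  mode + wants cross > 0 → take C=(1.3198,5.2054) (cross=32.090)
ex = (C−B)/|BC| = (0.4149,0.9099); ey = (-0.9099,0.4149)
P = B + -0.91·ex + -1.31·ey = (0.0596,-0.7154)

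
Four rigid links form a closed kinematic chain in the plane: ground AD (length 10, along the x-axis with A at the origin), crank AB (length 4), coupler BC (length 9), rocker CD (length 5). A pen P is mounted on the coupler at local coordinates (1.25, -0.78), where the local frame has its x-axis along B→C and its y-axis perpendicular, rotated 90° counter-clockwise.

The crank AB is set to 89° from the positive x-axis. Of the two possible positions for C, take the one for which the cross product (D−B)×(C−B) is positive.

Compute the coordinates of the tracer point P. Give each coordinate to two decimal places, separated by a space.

1.39 3.35

A=(0,0), D=(10.00,0)
B = A + 4.00·(cos89°, sin89°) = (0.0698, 3.9994)
|BD| = 10.7053
circle(B,9.00) ∩ circle(D,5.00): a=7.9682, h=4.1843
  candidates: C₊=(9.0242,4.9039) cross=44.794; C₋=(5.8979,-2.8587) cross=-44.794
  mode + wants cross > 0 → take C=(9.0242,4.9039) (cross=44.794)
ex = (C−B)/|BC| = (0.9949,0.1005); ey = (-0.1005,0.9949)
P = B + 1.25·ex + -0.78·ey = (1.3919,3.3490)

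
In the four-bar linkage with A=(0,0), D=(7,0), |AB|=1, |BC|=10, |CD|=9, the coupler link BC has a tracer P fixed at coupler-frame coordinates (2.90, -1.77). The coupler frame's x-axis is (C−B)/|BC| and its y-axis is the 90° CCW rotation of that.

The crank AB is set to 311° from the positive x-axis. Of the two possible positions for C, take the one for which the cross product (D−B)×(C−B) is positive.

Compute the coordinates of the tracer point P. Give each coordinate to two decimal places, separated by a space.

A=(0,0), D=(7.00,0)
B = A + 1.00·(cos311°, sin311°) = (0.6561, -0.7547)
|BD| = 6.3887
circle(B,10.00) ∩ circle(D,9.00): a=4.6813, h=8.8366
  candidates: C₊=(4.2607,8.5730) cross=56.454; C₋=(6.3485,-8.9764) cross=-56.454
  mode + wants cross > 0 → take C=(4.2607,8.5730) (cross=56.454)
ex = (C−B)/|BC| = (0.3605,0.9328); ey = (-0.9328,0.3605)
P = B + 2.90·ex + -1.77·ey = (3.3524,1.3123)

3.35 1.31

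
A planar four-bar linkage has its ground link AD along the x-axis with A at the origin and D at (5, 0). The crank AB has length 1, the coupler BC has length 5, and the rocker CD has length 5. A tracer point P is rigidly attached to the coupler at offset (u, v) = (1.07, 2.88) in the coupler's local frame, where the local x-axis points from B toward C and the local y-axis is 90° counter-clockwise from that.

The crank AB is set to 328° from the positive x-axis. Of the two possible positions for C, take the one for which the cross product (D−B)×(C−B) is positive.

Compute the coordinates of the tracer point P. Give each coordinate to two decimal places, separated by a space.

A=(0,0), D=(5.00,0)
B = A + 1.00·(cos328°, sin328°) = (0.8480, -0.5299)
|BD| = 4.1856
circle(B,5.00) ∩ circle(D,5.00): a=2.0928, h=4.5409
  candidates: C₊=(2.3491,4.2394) cross=19.007; C₋=(3.4989,-4.7694) cross=-19.007
  mode + wants cross > 0 → take C=(2.3491,4.2394) (cross=19.007)
ex = (C−B)/|BC| = (0.3002,0.9539); ey = (-0.9539,0.3002)
P = B + 1.07·ex + 2.88·ey = (-1.5779,1.3553)

-1.58 1.36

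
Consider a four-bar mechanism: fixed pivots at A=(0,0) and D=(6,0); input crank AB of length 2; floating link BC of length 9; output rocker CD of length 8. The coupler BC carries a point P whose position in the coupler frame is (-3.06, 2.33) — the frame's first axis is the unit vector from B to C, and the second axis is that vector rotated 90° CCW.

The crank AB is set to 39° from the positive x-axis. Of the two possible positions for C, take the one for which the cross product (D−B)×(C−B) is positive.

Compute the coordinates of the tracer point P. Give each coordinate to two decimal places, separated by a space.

A=(0,0), D=(6.00,0)
B = A + 2.00·(cos39°, sin39°) = (1.5543, 1.2586)
|BD| = 4.6204
circle(B,9.00) ∩ circle(D,8.00): a=4.1499, h=7.9861
  candidates: C₊=(7.7227,7.8123) cross=36.900; C₋=(3.3717,-7.5559) cross=-36.900
  mode + wants cross > 0 → take C=(7.7227,7.8123) (cross=36.900)
ex = (C−B)/|BC| = (0.6854,0.7282); ey = (-0.7282,0.6854)
P = B + -3.06·ex + 2.33·ey = (-2.2396,0.6273)

-2.24 0.63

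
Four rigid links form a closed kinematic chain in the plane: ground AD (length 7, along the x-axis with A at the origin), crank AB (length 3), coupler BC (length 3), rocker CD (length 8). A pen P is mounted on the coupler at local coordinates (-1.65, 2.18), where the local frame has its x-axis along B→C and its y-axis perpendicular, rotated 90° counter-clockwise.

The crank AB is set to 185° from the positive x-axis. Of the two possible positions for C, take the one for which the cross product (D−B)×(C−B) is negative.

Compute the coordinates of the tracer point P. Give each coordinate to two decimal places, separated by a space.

-2.85 2.47

A=(0,0), D=(7.00,0)
B = A + 3.00·(cos185°, sin185°) = (-2.9886, -0.2615)
|BD| = 9.9920
circle(B,3.00) ∩ circle(D,8.00): a=2.2438, h=1.9913
  candidates: C₊=(-0.7977,1.7879) cross=19.897; C₋=(-0.6934,-2.1934) cross=-19.897
  mode - wants cross < 0 → take C=(-0.6934,-2.1934) (cross=-19.897)
ex = (C−B)/|BC| = (0.7650,-0.6440); ey = (0.6440,0.7650)
P = B + -1.65·ex + 2.18·ey = (-2.8470,2.4689)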